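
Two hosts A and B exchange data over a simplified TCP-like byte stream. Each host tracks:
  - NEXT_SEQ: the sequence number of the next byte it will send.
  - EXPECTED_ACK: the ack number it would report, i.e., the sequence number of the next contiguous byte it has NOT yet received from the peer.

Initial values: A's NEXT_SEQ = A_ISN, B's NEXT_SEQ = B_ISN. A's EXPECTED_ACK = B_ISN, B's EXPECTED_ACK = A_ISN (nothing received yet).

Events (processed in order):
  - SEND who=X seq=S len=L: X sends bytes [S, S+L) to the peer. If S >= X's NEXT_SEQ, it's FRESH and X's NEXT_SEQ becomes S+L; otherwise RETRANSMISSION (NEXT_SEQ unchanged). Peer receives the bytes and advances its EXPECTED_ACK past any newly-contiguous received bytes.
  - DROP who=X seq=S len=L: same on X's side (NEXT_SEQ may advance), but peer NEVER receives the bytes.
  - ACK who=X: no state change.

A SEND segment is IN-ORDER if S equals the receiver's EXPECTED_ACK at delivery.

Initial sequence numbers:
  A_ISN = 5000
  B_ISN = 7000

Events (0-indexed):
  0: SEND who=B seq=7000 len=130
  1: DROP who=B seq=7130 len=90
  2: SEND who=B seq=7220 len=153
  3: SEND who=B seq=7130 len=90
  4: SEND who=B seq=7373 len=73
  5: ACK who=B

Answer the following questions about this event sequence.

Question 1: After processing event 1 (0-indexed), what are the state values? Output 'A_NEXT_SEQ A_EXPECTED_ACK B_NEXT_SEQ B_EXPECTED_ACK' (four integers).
After event 0: A_seq=5000 A_ack=7130 B_seq=7130 B_ack=5000
After event 1: A_seq=5000 A_ack=7130 B_seq=7220 B_ack=5000

5000 7130 7220 5000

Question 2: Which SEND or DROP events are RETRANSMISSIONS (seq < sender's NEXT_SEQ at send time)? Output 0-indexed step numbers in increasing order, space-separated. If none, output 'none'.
Step 0: SEND seq=7000 -> fresh
Step 1: DROP seq=7130 -> fresh
Step 2: SEND seq=7220 -> fresh
Step 3: SEND seq=7130 -> retransmit
Step 4: SEND seq=7373 -> fresh

Answer: 3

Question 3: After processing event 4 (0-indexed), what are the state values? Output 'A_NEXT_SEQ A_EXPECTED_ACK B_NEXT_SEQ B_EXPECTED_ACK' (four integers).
After event 0: A_seq=5000 A_ack=7130 B_seq=7130 B_ack=5000
After event 1: A_seq=5000 A_ack=7130 B_seq=7220 B_ack=5000
After event 2: A_seq=5000 A_ack=7130 B_seq=7373 B_ack=5000
After event 3: A_seq=5000 A_ack=7373 B_seq=7373 B_ack=5000
After event 4: A_seq=5000 A_ack=7446 B_seq=7446 B_ack=5000

5000 7446 7446 5000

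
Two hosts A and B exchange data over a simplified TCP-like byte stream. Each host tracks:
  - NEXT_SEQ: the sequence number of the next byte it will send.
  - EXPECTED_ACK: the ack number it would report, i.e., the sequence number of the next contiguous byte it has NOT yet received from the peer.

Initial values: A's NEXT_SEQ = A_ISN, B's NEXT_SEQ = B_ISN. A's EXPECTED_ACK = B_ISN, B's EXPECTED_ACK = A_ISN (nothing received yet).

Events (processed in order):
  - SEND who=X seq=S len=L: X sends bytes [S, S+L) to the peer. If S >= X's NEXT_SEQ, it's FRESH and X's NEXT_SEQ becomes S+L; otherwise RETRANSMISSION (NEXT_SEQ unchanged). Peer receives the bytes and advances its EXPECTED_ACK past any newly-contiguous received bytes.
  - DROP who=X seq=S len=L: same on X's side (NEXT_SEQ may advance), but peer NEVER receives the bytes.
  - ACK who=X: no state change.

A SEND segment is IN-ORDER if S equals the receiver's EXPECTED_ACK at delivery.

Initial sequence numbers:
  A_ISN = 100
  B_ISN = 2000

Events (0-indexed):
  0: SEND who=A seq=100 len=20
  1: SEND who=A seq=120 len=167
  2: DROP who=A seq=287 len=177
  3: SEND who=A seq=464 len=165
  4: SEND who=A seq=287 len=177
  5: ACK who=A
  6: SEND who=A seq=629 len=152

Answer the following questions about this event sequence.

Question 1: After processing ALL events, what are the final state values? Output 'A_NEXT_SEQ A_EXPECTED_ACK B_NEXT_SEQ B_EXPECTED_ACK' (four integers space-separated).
After event 0: A_seq=120 A_ack=2000 B_seq=2000 B_ack=120
After event 1: A_seq=287 A_ack=2000 B_seq=2000 B_ack=287
After event 2: A_seq=464 A_ack=2000 B_seq=2000 B_ack=287
After event 3: A_seq=629 A_ack=2000 B_seq=2000 B_ack=287
After event 4: A_seq=629 A_ack=2000 B_seq=2000 B_ack=629
After event 5: A_seq=629 A_ack=2000 B_seq=2000 B_ack=629
After event 6: A_seq=781 A_ack=2000 B_seq=2000 B_ack=781

Answer: 781 2000 2000 781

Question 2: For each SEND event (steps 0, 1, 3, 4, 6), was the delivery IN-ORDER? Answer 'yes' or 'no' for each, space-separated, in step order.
Answer: yes yes no yes yes

Derivation:
Step 0: SEND seq=100 -> in-order
Step 1: SEND seq=120 -> in-order
Step 3: SEND seq=464 -> out-of-order
Step 4: SEND seq=287 -> in-order
Step 6: SEND seq=629 -> in-order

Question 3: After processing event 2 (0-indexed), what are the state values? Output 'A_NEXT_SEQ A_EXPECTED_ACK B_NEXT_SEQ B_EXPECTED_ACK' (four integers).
After event 0: A_seq=120 A_ack=2000 B_seq=2000 B_ack=120
After event 1: A_seq=287 A_ack=2000 B_seq=2000 B_ack=287
After event 2: A_seq=464 A_ack=2000 B_seq=2000 B_ack=287

464 2000 2000 287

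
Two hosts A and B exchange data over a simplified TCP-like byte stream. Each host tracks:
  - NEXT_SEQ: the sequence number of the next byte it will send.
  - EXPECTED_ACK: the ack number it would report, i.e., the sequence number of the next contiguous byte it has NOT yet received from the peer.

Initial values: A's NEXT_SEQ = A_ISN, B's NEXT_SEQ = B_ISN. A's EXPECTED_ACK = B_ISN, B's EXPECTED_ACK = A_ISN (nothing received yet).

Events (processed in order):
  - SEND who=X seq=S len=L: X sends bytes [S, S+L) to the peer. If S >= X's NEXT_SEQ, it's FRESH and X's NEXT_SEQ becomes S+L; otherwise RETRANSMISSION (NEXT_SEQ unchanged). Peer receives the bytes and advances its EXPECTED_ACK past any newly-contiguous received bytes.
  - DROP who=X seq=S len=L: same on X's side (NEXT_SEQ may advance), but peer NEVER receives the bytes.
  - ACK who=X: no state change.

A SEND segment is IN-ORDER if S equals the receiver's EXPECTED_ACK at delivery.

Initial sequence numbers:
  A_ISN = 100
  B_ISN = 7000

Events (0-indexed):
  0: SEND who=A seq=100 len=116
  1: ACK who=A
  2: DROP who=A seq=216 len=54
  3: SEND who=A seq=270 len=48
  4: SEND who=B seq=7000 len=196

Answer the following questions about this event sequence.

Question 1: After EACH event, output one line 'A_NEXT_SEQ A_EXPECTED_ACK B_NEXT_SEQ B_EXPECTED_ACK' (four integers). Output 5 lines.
216 7000 7000 216
216 7000 7000 216
270 7000 7000 216
318 7000 7000 216
318 7196 7196 216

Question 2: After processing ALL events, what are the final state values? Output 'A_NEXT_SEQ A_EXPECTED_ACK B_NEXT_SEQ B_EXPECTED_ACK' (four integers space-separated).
After event 0: A_seq=216 A_ack=7000 B_seq=7000 B_ack=216
After event 1: A_seq=216 A_ack=7000 B_seq=7000 B_ack=216
After event 2: A_seq=270 A_ack=7000 B_seq=7000 B_ack=216
After event 3: A_seq=318 A_ack=7000 B_seq=7000 B_ack=216
After event 4: A_seq=318 A_ack=7196 B_seq=7196 B_ack=216

Answer: 318 7196 7196 216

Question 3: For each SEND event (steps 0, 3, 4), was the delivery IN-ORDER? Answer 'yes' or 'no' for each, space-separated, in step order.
Step 0: SEND seq=100 -> in-order
Step 3: SEND seq=270 -> out-of-order
Step 4: SEND seq=7000 -> in-order

Answer: yes no yes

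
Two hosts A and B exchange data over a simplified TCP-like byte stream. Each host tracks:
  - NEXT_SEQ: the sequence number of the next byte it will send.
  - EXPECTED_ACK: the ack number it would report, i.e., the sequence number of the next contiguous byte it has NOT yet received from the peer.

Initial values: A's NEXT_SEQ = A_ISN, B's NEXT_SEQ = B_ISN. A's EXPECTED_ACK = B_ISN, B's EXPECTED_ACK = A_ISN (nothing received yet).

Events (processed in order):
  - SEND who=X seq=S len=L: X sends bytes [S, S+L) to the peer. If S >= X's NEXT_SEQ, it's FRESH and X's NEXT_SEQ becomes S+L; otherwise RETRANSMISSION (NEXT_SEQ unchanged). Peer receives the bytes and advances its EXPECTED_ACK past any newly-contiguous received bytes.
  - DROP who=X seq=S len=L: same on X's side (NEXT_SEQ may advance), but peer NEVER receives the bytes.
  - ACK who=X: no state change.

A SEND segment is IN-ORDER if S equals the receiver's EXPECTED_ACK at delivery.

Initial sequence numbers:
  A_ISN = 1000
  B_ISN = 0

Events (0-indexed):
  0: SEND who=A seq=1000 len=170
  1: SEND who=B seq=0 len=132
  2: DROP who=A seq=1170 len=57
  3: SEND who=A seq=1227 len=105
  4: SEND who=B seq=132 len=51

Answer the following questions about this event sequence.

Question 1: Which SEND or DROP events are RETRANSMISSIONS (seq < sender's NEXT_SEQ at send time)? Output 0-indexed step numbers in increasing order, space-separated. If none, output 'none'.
Answer: none

Derivation:
Step 0: SEND seq=1000 -> fresh
Step 1: SEND seq=0 -> fresh
Step 2: DROP seq=1170 -> fresh
Step 3: SEND seq=1227 -> fresh
Step 4: SEND seq=132 -> fresh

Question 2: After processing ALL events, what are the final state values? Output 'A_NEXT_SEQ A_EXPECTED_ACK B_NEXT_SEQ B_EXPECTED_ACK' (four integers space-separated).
Answer: 1332 183 183 1170

Derivation:
After event 0: A_seq=1170 A_ack=0 B_seq=0 B_ack=1170
After event 1: A_seq=1170 A_ack=132 B_seq=132 B_ack=1170
After event 2: A_seq=1227 A_ack=132 B_seq=132 B_ack=1170
After event 3: A_seq=1332 A_ack=132 B_seq=132 B_ack=1170
After event 4: A_seq=1332 A_ack=183 B_seq=183 B_ack=1170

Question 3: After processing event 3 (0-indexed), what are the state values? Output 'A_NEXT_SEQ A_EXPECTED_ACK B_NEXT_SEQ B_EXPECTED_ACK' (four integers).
After event 0: A_seq=1170 A_ack=0 B_seq=0 B_ack=1170
After event 1: A_seq=1170 A_ack=132 B_seq=132 B_ack=1170
After event 2: A_seq=1227 A_ack=132 B_seq=132 B_ack=1170
After event 3: A_seq=1332 A_ack=132 B_seq=132 B_ack=1170

1332 132 132 1170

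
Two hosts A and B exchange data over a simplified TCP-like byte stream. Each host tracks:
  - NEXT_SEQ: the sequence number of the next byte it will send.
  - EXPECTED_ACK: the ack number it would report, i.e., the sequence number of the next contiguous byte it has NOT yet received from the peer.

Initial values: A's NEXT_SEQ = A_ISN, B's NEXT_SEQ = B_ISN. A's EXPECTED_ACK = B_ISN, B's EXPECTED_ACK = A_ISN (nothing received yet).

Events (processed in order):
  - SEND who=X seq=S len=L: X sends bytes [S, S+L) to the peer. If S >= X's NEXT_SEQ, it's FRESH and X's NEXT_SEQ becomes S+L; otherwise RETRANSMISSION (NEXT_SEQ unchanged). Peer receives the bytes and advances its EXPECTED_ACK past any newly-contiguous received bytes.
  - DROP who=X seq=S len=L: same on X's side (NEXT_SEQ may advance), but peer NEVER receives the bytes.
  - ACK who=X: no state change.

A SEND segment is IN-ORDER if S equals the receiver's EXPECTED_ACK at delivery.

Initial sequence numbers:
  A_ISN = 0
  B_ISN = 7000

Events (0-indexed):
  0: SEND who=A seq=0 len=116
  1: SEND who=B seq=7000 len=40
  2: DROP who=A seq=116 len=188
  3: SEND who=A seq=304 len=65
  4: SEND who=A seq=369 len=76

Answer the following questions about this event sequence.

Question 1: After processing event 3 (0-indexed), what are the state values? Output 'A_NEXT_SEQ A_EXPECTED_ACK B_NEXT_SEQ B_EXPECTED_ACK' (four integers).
After event 0: A_seq=116 A_ack=7000 B_seq=7000 B_ack=116
After event 1: A_seq=116 A_ack=7040 B_seq=7040 B_ack=116
After event 2: A_seq=304 A_ack=7040 B_seq=7040 B_ack=116
After event 3: A_seq=369 A_ack=7040 B_seq=7040 B_ack=116

369 7040 7040 116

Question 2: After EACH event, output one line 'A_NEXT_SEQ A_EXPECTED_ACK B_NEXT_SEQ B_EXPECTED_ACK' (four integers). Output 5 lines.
116 7000 7000 116
116 7040 7040 116
304 7040 7040 116
369 7040 7040 116
445 7040 7040 116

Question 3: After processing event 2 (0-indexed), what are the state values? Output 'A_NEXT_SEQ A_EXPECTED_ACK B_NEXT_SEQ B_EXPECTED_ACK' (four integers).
After event 0: A_seq=116 A_ack=7000 B_seq=7000 B_ack=116
After event 1: A_seq=116 A_ack=7040 B_seq=7040 B_ack=116
After event 2: A_seq=304 A_ack=7040 B_seq=7040 B_ack=116

304 7040 7040 116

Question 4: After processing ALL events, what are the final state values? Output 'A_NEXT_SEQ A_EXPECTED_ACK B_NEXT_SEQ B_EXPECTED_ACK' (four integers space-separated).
Answer: 445 7040 7040 116

Derivation:
After event 0: A_seq=116 A_ack=7000 B_seq=7000 B_ack=116
After event 1: A_seq=116 A_ack=7040 B_seq=7040 B_ack=116
After event 2: A_seq=304 A_ack=7040 B_seq=7040 B_ack=116
After event 3: A_seq=369 A_ack=7040 B_seq=7040 B_ack=116
After event 4: A_seq=445 A_ack=7040 B_seq=7040 B_ack=116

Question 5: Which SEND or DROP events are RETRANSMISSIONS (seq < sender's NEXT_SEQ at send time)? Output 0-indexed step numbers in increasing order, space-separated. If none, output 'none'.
Answer: none

Derivation:
Step 0: SEND seq=0 -> fresh
Step 1: SEND seq=7000 -> fresh
Step 2: DROP seq=116 -> fresh
Step 3: SEND seq=304 -> fresh
Step 4: SEND seq=369 -> fresh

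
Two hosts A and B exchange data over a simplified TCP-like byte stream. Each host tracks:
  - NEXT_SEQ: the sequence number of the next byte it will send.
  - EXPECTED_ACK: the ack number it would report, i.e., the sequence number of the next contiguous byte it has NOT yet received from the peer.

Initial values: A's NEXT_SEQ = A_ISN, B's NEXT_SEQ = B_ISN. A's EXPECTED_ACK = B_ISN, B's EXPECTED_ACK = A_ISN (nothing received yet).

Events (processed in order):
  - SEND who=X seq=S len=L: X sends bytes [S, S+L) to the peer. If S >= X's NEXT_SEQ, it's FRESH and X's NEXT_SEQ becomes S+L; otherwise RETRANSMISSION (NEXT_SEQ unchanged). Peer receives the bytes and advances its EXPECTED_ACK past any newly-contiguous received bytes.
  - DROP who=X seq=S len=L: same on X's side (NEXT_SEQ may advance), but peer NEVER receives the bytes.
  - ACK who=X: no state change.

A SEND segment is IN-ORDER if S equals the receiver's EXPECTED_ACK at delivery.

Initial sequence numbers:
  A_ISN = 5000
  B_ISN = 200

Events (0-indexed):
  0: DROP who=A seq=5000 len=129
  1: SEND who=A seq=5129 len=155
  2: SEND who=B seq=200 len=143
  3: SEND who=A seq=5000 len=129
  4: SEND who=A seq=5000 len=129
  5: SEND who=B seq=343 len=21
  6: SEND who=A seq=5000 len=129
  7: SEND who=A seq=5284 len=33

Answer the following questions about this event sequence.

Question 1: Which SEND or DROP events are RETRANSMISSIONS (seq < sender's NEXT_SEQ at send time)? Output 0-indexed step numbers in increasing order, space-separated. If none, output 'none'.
Answer: 3 4 6

Derivation:
Step 0: DROP seq=5000 -> fresh
Step 1: SEND seq=5129 -> fresh
Step 2: SEND seq=200 -> fresh
Step 3: SEND seq=5000 -> retransmit
Step 4: SEND seq=5000 -> retransmit
Step 5: SEND seq=343 -> fresh
Step 6: SEND seq=5000 -> retransmit
Step 7: SEND seq=5284 -> fresh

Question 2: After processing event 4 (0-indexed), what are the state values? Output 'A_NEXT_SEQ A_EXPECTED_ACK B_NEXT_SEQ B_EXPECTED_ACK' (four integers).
After event 0: A_seq=5129 A_ack=200 B_seq=200 B_ack=5000
After event 1: A_seq=5284 A_ack=200 B_seq=200 B_ack=5000
After event 2: A_seq=5284 A_ack=343 B_seq=343 B_ack=5000
After event 3: A_seq=5284 A_ack=343 B_seq=343 B_ack=5284
After event 4: A_seq=5284 A_ack=343 B_seq=343 B_ack=5284

5284 343 343 5284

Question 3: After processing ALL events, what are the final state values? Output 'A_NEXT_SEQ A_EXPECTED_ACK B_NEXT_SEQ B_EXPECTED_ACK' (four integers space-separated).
After event 0: A_seq=5129 A_ack=200 B_seq=200 B_ack=5000
After event 1: A_seq=5284 A_ack=200 B_seq=200 B_ack=5000
After event 2: A_seq=5284 A_ack=343 B_seq=343 B_ack=5000
After event 3: A_seq=5284 A_ack=343 B_seq=343 B_ack=5284
After event 4: A_seq=5284 A_ack=343 B_seq=343 B_ack=5284
After event 5: A_seq=5284 A_ack=364 B_seq=364 B_ack=5284
After event 6: A_seq=5284 A_ack=364 B_seq=364 B_ack=5284
After event 7: A_seq=5317 A_ack=364 B_seq=364 B_ack=5317

Answer: 5317 364 364 5317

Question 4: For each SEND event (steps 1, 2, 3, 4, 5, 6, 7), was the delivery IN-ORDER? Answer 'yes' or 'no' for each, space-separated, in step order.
Step 1: SEND seq=5129 -> out-of-order
Step 2: SEND seq=200 -> in-order
Step 3: SEND seq=5000 -> in-order
Step 4: SEND seq=5000 -> out-of-order
Step 5: SEND seq=343 -> in-order
Step 6: SEND seq=5000 -> out-of-order
Step 7: SEND seq=5284 -> in-order

Answer: no yes yes no yes no yes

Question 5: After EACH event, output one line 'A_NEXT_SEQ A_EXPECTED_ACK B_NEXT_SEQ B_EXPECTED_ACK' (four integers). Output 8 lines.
5129 200 200 5000
5284 200 200 5000
5284 343 343 5000
5284 343 343 5284
5284 343 343 5284
5284 364 364 5284
5284 364 364 5284
5317 364 364 5317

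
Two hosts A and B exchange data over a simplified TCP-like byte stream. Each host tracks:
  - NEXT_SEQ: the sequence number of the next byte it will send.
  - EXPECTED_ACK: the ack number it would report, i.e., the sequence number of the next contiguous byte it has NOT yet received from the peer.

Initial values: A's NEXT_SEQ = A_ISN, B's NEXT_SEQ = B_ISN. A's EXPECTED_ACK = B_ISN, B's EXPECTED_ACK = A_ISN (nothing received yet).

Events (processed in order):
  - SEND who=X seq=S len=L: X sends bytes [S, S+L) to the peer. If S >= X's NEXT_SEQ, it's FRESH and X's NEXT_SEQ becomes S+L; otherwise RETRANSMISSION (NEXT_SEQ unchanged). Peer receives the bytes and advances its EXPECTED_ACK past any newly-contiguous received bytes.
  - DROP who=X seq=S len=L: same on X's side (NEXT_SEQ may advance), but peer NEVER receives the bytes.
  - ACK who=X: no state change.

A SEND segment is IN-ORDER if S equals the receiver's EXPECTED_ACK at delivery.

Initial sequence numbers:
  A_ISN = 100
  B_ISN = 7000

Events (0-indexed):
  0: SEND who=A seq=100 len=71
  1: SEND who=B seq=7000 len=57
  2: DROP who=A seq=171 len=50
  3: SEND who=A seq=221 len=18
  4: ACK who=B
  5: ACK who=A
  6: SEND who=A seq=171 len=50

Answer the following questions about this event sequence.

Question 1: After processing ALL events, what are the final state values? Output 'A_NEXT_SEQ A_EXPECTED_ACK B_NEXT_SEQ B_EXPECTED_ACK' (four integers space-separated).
Answer: 239 7057 7057 239

Derivation:
After event 0: A_seq=171 A_ack=7000 B_seq=7000 B_ack=171
After event 1: A_seq=171 A_ack=7057 B_seq=7057 B_ack=171
After event 2: A_seq=221 A_ack=7057 B_seq=7057 B_ack=171
After event 3: A_seq=239 A_ack=7057 B_seq=7057 B_ack=171
After event 4: A_seq=239 A_ack=7057 B_seq=7057 B_ack=171
After event 5: A_seq=239 A_ack=7057 B_seq=7057 B_ack=171
After event 6: A_seq=239 A_ack=7057 B_seq=7057 B_ack=239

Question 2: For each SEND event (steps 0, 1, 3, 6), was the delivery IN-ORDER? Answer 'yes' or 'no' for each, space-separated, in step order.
Step 0: SEND seq=100 -> in-order
Step 1: SEND seq=7000 -> in-order
Step 3: SEND seq=221 -> out-of-order
Step 6: SEND seq=171 -> in-order

Answer: yes yes no yes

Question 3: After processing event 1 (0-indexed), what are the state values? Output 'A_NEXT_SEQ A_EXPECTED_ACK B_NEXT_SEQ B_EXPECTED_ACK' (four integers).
After event 0: A_seq=171 A_ack=7000 B_seq=7000 B_ack=171
After event 1: A_seq=171 A_ack=7057 B_seq=7057 B_ack=171

171 7057 7057 171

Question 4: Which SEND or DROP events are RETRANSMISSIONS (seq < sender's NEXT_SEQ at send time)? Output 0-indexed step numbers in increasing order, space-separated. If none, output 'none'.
Step 0: SEND seq=100 -> fresh
Step 1: SEND seq=7000 -> fresh
Step 2: DROP seq=171 -> fresh
Step 3: SEND seq=221 -> fresh
Step 6: SEND seq=171 -> retransmit

Answer: 6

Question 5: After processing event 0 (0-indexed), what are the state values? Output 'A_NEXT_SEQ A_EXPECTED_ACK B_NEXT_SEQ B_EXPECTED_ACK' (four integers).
After event 0: A_seq=171 A_ack=7000 B_seq=7000 B_ack=171

171 7000 7000 171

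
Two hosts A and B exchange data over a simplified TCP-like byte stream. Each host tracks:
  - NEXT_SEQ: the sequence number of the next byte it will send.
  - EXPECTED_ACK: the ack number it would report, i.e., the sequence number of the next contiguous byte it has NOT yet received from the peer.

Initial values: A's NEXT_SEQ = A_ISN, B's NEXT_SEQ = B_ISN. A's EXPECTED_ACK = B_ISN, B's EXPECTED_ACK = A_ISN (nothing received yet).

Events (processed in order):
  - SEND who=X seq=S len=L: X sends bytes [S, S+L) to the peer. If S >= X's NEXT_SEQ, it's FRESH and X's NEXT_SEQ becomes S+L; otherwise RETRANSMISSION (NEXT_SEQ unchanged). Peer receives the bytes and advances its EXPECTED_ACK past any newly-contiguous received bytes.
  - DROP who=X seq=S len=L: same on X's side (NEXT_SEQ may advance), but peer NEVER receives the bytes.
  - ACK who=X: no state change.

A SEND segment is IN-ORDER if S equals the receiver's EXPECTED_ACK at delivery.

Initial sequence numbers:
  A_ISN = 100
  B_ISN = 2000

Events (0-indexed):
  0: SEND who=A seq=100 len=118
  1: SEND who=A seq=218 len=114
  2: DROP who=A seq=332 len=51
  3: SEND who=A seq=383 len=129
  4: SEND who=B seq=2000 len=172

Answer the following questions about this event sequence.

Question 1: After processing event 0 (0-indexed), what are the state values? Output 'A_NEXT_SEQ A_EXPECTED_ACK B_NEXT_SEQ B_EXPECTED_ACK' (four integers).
After event 0: A_seq=218 A_ack=2000 B_seq=2000 B_ack=218

218 2000 2000 218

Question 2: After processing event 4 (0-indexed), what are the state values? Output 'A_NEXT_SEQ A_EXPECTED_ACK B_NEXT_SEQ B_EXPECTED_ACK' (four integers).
After event 0: A_seq=218 A_ack=2000 B_seq=2000 B_ack=218
After event 1: A_seq=332 A_ack=2000 B_seq=2000 B_ack=332
After event 2: A_seq=383 A_ack=2000 B_seq=2000 B_ack=332
After event 3: A_seq=512 A_ack=2000 B_seq=2000 B_ack=332
After event 4: A_seq=512 A_ack=2172 B_seq=2172 B_ack=332

512 2172 2172 332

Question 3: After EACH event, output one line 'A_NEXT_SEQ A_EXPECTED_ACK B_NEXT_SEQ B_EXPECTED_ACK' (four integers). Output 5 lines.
218 2000 2000 218
332 2000 2000 332
383 2000 2000 332
512 2000 2000 332
512 2172 2172 332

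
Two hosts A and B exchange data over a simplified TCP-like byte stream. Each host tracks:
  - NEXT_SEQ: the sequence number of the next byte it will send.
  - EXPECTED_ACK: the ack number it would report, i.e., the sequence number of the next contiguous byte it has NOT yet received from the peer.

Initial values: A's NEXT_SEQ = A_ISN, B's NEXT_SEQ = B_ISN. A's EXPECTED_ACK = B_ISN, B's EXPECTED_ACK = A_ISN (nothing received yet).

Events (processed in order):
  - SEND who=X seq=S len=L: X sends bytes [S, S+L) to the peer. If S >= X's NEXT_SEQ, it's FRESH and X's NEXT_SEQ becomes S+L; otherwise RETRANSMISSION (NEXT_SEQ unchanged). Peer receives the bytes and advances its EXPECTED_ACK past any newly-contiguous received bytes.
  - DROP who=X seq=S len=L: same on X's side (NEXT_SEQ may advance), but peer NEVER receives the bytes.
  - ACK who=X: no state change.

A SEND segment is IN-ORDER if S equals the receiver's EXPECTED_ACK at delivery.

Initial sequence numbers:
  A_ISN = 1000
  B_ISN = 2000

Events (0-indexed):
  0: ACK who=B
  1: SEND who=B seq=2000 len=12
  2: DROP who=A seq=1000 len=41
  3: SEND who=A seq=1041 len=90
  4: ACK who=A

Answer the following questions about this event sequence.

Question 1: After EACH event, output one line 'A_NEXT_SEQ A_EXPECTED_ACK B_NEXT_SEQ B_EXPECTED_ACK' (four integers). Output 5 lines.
1000 2000 2000 1000
1000 2012 2012 1000
1041 2012 2012 1000
1131 2012 2012 1000
1131 2012 2012 1000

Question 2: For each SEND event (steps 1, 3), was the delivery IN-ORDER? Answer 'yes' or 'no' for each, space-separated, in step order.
Step 1: SEND seq=2000 -> in-order
Step 3: SEND seq=1041 -> out-of-order

Answer: yes no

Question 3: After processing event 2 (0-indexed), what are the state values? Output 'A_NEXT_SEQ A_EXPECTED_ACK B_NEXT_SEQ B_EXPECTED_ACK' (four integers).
After event 0: A_seq=1000 A_ack=2000 B_seq=2000 B_ack=1000
After event 1: A_seq=1000 A_ack=2012 B_seq=2012 B_ack=1000
After event 2: A_seq=1041 A_ack=2012 B_seq=2012 B_ack=1000

1041 2012 2012 1000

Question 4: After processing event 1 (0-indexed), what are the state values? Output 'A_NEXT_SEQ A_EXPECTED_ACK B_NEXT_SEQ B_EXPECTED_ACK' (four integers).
After event 0: A_seq=1000 A_ack=2000 B_seq=2000 B_ack=1000
After event 1: A_seq=1000 A_ack=2012 B_seq=2012 B_ack=1000

1000 2012 2012 1000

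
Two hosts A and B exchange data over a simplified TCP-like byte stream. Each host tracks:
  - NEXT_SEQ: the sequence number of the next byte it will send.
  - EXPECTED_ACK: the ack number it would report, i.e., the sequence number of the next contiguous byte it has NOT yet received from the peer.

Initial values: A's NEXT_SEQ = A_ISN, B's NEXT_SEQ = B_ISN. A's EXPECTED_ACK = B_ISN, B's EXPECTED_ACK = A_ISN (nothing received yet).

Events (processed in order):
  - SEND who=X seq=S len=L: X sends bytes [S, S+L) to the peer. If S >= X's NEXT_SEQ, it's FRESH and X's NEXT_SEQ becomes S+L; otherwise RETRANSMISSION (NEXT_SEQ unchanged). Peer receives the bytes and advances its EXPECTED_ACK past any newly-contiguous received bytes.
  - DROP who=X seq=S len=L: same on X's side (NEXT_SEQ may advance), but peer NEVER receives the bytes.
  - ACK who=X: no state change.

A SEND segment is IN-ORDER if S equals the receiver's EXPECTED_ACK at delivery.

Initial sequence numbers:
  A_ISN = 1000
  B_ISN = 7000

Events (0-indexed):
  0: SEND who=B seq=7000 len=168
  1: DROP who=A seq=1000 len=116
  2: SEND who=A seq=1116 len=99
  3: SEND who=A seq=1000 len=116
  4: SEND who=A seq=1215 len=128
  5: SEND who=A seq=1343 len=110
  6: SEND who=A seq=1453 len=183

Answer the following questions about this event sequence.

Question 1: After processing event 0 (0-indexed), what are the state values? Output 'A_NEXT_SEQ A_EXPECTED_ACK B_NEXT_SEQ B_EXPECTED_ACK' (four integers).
After event 0: A_seq=1000 A_ack=7168 B_seq=7168 B_ack=1000

1000 7168 7168 1000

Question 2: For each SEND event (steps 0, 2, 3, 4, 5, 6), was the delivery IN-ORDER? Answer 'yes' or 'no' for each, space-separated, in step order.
Step 0: SEND seq=7000 -> in-order
Step 2: SEND seq=1116 -> out-of-order
Step 3: SEND seq=1000 -> in-order
Step 4: SEND seq=1215 -> in-order
Step 5: SEND seq=1343 -> in-order
Step 6: SEND seq=1453 -> in-order

Answer: yes no yes yes yes yes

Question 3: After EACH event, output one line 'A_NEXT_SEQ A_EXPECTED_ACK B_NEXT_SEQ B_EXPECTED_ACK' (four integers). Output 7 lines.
1000 7168 7168 1000
1116 7168 7168 1000
1215 7168 7168 1000
1215 7168 7168 1215
1343 7168 7168 1343
1453 7168 7168 1453
1636 7168 7168 1636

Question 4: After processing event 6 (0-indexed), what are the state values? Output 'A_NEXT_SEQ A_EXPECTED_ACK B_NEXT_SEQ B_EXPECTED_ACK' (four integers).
After event 0: A_seq=1000 A_ack=7168 B_seq=7168 B_ack=1000
After event 1: A_seq=1116 A_ack=7168 B_seq=7168 B_ack=1000
After event 2: A_seq=1215 A_ack=7168 B_seq=7168 B_ack=1000
After event 3: A_seq=1215 A_ack=7168 B_seq=7168 B_ack=1215
After event 4: A_seq=1343 A_ack=7168 B_seq=7168 B_ack=1343
After event 5: A_seq=1453 A_ack=7168 B_seq=7168 B_ack=1453
After event 6: A_seq=1636 A_ack=7168 B_seq=7168 B_ack=1636

1636 7168 7168 1636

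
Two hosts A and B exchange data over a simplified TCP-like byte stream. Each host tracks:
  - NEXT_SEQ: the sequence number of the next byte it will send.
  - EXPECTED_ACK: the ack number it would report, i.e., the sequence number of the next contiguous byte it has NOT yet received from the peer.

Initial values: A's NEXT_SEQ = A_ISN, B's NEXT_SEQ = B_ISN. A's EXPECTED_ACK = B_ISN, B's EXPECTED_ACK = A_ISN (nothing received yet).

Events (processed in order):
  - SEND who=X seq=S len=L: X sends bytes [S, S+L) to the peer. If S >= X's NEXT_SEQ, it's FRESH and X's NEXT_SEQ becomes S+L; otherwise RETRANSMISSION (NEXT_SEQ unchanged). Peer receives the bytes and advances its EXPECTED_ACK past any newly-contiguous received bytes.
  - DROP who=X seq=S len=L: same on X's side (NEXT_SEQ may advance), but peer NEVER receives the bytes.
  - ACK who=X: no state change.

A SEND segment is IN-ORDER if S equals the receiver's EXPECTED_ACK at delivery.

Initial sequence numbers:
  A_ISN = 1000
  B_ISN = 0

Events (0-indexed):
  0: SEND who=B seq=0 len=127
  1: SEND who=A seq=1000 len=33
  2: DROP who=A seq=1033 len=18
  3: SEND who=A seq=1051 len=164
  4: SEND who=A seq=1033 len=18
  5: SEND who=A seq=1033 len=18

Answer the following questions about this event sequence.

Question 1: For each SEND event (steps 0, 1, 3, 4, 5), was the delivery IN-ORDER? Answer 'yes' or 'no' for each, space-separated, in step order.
Answer: yes yes no yes no

Derivation:
Step 0: SEND seq=0 -> in-order
Step 1: SEND seq=1000 -> in-order
Step 3: SEND seq=1051 -> out-of-order
Step 4: SEND seq=1033 -> in-order
Step 5: SEND seq=1033 -> out-of-order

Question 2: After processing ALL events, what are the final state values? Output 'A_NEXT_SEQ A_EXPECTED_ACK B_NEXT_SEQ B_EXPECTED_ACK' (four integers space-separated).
After event 0: A_seq=1000 A_ack=127 B_seq=127 B_ack=1000
After event 1: A_seq=1033 A_ack=127 B_seq=127 B_ack=1033
After event 2: A_seq=1051 A_ack=127 B_seq=127 B_ack=1033
After event 3: A_seq=1215 A_ack=127 B_seq=127 B_ack=1033
After event 4: A_seq=1215 A_ack=127 B_seq=127 B_ack=1215
After event 5: A_seq=1215 A_ack=127 B_seq=127 B_ack=1215

Answer: 1215 127 127 1215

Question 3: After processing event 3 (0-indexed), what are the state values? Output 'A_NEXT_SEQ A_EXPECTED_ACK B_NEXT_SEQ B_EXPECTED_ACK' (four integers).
After event 0: A_seq=1000 A_ack=127 B_seq=127 B_ack=1000
After event 1: A_seq=1033 A_ack=127 B_seq=127 B_ack=1033
After event 2: A_seq=1051 A_ack=127 B_seq=127 B_ack=1033
After event 3: A_seq=1215 A_ack=127 B_seq=127 B_ack=1033

1215 127 127 1033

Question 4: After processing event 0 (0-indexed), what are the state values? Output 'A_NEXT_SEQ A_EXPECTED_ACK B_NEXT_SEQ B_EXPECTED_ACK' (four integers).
After event 0: A_seq=1000 A_ack=127 B_seq=127 B_ack=1000

1000 127 127 1000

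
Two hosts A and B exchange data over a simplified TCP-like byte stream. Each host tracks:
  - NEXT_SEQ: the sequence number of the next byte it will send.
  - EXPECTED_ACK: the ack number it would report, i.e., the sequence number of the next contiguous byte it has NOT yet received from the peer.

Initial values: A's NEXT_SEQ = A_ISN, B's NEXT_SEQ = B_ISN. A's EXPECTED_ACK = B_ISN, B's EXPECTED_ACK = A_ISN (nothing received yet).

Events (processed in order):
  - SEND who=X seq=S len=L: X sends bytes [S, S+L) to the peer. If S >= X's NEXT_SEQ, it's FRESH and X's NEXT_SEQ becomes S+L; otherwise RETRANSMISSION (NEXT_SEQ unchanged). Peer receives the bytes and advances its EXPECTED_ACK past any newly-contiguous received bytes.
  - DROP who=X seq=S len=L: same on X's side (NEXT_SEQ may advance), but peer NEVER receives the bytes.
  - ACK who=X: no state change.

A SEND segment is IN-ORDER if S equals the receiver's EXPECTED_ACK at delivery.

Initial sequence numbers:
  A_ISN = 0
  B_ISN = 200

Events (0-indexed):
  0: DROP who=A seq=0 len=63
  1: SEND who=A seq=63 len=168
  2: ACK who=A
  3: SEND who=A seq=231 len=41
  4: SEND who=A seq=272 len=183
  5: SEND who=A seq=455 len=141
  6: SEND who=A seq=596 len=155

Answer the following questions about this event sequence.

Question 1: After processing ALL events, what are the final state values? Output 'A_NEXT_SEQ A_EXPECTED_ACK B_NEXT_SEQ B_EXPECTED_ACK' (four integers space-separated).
Answer: 751 200 200 0

Derivation:
After event 0: A_seq=63 A_ack=200 B_seq=200 B_ack=0
After event 1: A_seq=231 A_ack=200 B_seq=200 B_ack=0
After event 2: A_seq=231 A_ack=200 B_seq=200 B_ack=0
After event 3: A_seq=272 A_ack=200 B_seq=200 B_ack=0
After event 4: A_seq=455 A_ack=200 B_seq=200 B_ack=0
After event 5: A_seq=596 A_ack=200 B_seq=200 B_ack=0
After event 6: A_seq=751 A_ack=200 B_seq=200 B_ack=0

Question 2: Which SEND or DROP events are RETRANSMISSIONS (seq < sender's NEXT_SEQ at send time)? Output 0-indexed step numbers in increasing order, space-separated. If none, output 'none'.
Step 0: DROP seq=0 -> fresh
Step 1: SEND seq=63 -> fresh
Step 3: SEND seq=231 -> fresh
Step 4: SEND seq=272 -> fresh
Step 5: SEND seq=455 -> fresh
Step 6: SEND seq=596 -> fresh

Answer: none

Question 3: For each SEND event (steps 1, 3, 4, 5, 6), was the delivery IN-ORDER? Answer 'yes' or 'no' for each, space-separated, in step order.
Step 1: SEND seq=63 -> out-of-order
Step 3: SEND seq=231 -> out-of-order
Step 4: SEND seq=272 -> out-of-order
Step 5: SEND seq=455 -> out-of-order
Step 6: SEND seq=596 -> out-of-order

Answer: no no no no no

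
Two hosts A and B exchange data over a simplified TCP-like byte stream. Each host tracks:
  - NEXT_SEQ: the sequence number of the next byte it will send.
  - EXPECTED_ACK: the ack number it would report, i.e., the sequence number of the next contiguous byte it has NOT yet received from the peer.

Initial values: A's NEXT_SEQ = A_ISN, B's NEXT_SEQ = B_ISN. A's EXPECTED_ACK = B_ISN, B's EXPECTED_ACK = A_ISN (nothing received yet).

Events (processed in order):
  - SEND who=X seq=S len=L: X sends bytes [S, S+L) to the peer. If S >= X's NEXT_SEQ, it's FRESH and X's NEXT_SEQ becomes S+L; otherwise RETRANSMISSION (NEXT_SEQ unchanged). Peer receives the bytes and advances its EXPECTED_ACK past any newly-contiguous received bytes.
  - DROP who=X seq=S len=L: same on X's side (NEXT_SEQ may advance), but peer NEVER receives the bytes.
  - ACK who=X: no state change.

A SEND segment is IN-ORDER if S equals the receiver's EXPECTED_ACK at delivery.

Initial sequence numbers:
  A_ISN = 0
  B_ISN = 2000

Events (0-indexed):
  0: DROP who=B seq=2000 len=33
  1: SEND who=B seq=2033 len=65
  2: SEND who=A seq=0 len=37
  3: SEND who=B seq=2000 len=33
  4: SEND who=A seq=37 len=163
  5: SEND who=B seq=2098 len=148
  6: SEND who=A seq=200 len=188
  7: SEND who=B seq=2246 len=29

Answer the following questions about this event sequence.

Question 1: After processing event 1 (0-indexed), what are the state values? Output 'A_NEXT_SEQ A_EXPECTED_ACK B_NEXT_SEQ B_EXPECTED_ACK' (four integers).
After event 0: A_seq=0 A_ack=2000 B_seq=2033 B_ack=0
After event 1: A_seq=0 A_ack=2000 B_seq=2098 B_ack=0

0 2000 2098 0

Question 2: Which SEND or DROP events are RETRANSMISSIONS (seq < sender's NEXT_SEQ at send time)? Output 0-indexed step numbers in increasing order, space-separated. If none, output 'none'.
Step 0: DROP seq=2000 -> fresh
Step 1: SEND seq=2033 -> fresh
Step 2: SEND seq=0 -> fresh
Step 3: SEND seq=2000 -> retransmit
Step 4: SEND seq=37 -> fresh
Step 5: SEND seq=2098 -> fresh
Step 6: SEND seq=200 -> fresh
Step 7: SEND seq=2246 -> fresh

Answer: 3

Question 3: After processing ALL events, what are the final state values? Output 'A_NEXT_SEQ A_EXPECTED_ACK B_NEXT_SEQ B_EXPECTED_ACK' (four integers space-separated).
Answer: 388 2275 2275 388

Derivation:
After event 0: A_seq=0 A_ack=2000 B_seq=2033 B_ack=0
After event 1: A_seq=0 A_ack=2000 B_seq=2098 B_ack=0
After event 2: A_seq=37 A_ack=2000 B_seq=2098 B_ack=37
After event 3: A_seq=37 A_ack=2098 B_seq=2098 B_ack=37
After event 4: A_seq=200 A_ack=2098 B_seq=2098 B_ack=200
After event 5: A_seq=200 A_ack=2246 B_seq=2246 B_ack=200
After event 6: A_seq=388 A_ack=2246 B_seq=2246 B_ack=388
After event 7: A_seq=388 A_ack=2275 B_seq=2275 B_ack=388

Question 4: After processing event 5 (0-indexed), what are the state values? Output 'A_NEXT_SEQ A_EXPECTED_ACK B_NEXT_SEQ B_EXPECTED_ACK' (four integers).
After event 0: A_seq=0 A_ack=2000 B_seq=2033 B_ack=0
After event 1: A_seq=0 A_ack=2000 B_seq=2098 B_ack=0
After event 2: A_seq=37 A_ack=2000 B_seq=2098 B_ack=37
After event 3: A_seq=37 A_ack=2098 B_seq=2098 B_ack=37
After event 4: A_seq=200 A_ack=2098 B_seq=2098 B_ack=200
After event 5: A_seq=200 A_ack=2246 B_seq=2246 B_ack=200

200 2246 2246 200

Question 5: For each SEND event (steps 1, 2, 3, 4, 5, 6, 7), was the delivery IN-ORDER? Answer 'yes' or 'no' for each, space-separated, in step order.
Answer: no yes yes yes yes yes yes

Derivation:
Step 1: SEND seq=2033 -> out-of-order
Step 2: SEND seq=0 -> in-order
Step 3: SEND seq=2000 -> in-order
Step 4: SEND seq=37 -> in-order
Step 5: SEND seq=2098 -> in-order
Step 6: SEND seq=200 -> in-order
Step 7: SEND seq=2246 -> in-order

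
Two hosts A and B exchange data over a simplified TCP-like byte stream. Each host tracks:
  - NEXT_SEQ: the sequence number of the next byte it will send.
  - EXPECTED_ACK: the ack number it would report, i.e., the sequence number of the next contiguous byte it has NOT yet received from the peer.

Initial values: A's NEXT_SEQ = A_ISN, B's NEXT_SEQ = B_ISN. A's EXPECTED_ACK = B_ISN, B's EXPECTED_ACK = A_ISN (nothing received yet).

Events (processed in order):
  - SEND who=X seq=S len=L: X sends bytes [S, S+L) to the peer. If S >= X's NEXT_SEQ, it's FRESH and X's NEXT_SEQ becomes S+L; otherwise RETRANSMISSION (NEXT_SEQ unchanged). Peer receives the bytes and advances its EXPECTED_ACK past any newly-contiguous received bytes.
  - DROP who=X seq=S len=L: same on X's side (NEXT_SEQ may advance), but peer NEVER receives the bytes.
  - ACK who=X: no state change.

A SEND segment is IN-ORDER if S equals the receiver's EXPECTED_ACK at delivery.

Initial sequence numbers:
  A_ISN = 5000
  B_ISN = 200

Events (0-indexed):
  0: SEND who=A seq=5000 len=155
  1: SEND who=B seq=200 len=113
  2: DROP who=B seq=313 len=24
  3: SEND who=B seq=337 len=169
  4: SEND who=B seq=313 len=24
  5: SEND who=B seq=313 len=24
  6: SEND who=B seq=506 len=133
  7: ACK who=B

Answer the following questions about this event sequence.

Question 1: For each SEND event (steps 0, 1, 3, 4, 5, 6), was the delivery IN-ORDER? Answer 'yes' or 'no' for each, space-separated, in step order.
Step 0: SEND seq=5000 -> in-order
Step 1: SEND seq=200 -> in-order
Step 3: SEND seq=337 -> out-of-order
Step 4: SEND seq=313 -> in-order
Step 5: SEND seq=313 -> out-of-order
Step 6: SEND seq=506 -> in-order

Answer: yes yes no yes no yes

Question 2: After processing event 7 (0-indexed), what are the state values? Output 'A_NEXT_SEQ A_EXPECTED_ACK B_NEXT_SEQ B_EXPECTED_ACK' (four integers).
After event 0: A_seq=5155 A_ack=200 B_seq=200 B_ack=5155
After event 1: A_seq=5155 A_ack=313 B_seq=313 B_ack=5155
After event 2: A_seq=5155 A_ack=313 B_seq=337 B_ack=5155
After event 3: A_seq=5155 A_ack=313 B_seq=506 B_ack=5155
After event 4: A_seq=5155 A_ack=506 B_seq=506 B_ack=5155
After event 5: A_seq=5155 A_ack=506 B_seq=506 B_ack=5155
After event 6: A_seq=5155 A_ack=639 B_seq=639 B_ack=5155
After event 7: A_seq=5155 A_ack=639 B_seq=639 B_ack=5155

5155 639 639 5155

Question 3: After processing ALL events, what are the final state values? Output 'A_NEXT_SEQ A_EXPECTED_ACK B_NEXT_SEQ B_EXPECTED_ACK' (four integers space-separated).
Answer: 5155 639 639 5155

Derivation:
After event 0: A_seq=5155 A_ack=200 B_seq=200 B_ack=5155
After event 1: A_seq=5155 A_ack=313 B_seq=313 B_ack=5155
After event 2: A_seq=5155 A_ack=313 B_seq=337 B_ack=5155
After event 3: A_seq=5155 A_ack=313 B_seq=506 B_ack=5155
After event 4: A_seq=5155 A_ack=506 B_seq=506 B_ack=5155
After event 5: A_seq=5155 A_ack=506 B_seq=506 B_ack=5155
After event 6: A_seq=5155 A_ack=639 B_seq=639 B_ack=5155
After event 7: A_seq=5155 A_ack=639 B_seq=639 B_ack=5155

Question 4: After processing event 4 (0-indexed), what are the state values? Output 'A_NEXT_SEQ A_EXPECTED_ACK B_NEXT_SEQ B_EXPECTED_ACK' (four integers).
After event 0: A_seq=5155 A_ack=200 B_seq=200 B_ack=5155
After event 1: A_seq=5155 A_ack=313 B_seq=313 B_ack=5155
After event 2: A_seq=5155 A_ack=313 B_seq=337 B_ack=5155
After event 3: A_seq=5155 A_ack=313 B_seq=506 B_ack=5155
After event 4: A_seq=5155 A_ack=506 B_seq=506 B_ack=5155

5155 506 506 5155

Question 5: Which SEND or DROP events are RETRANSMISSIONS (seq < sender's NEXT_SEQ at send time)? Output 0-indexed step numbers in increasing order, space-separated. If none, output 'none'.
Answer: 4 5

Derivation:
Step 0: SEND seq=5000 -> fresh
Step 1: SEND seq=200 -> fresh
Step 2: DROP seq=313 -> fresh
Step 3: SEND seq=337 -> fresh
Step 4: SEND seq=313 -> retransmit
Step 5: SEND seq=313 -> retransmit
Step 6: SEND seq=506 -> fresh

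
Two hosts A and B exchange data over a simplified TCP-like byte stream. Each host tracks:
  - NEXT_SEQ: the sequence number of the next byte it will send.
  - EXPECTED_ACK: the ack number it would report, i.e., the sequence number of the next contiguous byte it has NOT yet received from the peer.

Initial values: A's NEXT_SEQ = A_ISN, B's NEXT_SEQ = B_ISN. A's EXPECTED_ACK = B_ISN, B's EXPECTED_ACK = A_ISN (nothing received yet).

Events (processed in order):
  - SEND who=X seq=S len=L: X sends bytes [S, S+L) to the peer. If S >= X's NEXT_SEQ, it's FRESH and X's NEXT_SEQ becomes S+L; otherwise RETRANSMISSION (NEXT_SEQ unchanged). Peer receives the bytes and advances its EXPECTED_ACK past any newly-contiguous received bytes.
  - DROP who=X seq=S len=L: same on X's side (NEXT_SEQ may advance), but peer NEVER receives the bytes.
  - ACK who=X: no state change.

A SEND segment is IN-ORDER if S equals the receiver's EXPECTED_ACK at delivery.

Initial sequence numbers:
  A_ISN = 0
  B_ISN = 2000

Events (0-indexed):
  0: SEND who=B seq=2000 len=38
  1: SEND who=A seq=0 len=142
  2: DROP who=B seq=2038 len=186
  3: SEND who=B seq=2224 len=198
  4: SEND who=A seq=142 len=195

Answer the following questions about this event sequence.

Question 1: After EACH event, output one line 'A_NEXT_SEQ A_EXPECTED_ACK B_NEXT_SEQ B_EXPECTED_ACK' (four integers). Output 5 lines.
0 2038 2038 0
142 2038 2038 142
142 2038 2224 142
142 2038 2422 142
337 2038 2422 337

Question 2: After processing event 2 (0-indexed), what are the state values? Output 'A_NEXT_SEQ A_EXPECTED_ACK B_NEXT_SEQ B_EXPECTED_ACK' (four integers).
After event 0: A_seq=0 A_ack=2038 B_seq=2038 B_ack=0
After event 1: A_seq=142 A_ack=2038 B_seq=2038 B_ack=142
After event 2: A_seq=142 A_ack=2038 B_seq=2224 B_ack=142

142 2038 2224 142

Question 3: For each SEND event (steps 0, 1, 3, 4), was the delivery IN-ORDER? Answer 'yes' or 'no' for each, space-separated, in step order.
Step 0: SEND seq=2000 -> in-order
Step 1: SEND seq=0 -> in-order
Step 3: SEND seq=2224 -> out-of-order
Step 4: SEND seq=142 -> in-order

Answer: yes yes no yes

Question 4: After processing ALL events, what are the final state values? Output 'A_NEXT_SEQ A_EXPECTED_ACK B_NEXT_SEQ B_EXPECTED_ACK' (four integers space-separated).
Answer: 337 2038 2422 337

Derivation:
After event 0: A_seq=0 A_ack=2038 B_seq=2038 B_ack=0
After event 1: A_seq=142 A_ack=2038 B_seq=2038 B_ack=142
After event 2: A_seq=142 A_ack=2038 B_seq=2224 B_ack=142
After event 3: A_seq=142 A_ack=2038 B_seq=2422 B_ack=142
After event 4: A_seq=337 A_ack=2038 B_seq=2422 B_ack=337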